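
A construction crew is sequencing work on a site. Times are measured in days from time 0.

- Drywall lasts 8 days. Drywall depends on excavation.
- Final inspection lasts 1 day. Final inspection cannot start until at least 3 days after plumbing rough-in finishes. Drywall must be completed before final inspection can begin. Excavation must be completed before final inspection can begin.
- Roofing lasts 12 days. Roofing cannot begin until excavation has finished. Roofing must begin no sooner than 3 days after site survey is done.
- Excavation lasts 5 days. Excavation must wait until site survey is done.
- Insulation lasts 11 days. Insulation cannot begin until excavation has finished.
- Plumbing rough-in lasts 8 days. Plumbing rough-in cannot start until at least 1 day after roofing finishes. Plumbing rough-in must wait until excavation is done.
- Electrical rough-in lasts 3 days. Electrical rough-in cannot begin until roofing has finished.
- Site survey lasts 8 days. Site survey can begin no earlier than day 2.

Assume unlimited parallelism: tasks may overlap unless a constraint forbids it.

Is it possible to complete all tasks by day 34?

No

Site survey waits on its own release at day 2, so it starts at day 2 and finishes at 2 + 8 = day 10.
After site survey (finishes day 10), excavation can start at day 10 and finishes at day 15.
After excavation (finishes day 15), drywall can start at day 15 and finishes at day 23.
Insulation cannot begin until excavation (finishes day 15). It runs from day 15 to 15 + 11 = day 26.
Roofing has to wait for excavation (finishes day 15); site survey (finishes day 10, plus 3-day gap → day 13). The latest of these is day 15, so roofing runs day 15 to 15 + 12 = day 27.
Electrical rough-in cannot begin until roofing (finishes day 27). It runs from day 27 to 27 + 3 = day 30.
Plumbing rough-in needs all of roofing (finishes day 27, plus 1-day gap → day 28); excavation (finishes day 15). That puts its earliest start at day 28; it finishes at 28 + 8 = day 36.
Final inspection has to wait for plumbing rough-in (finishes day 36, plus 3-day gap → day 39); drywall (finishes day 23); excavation (finishes day 15). The latest of these is day 39, so final inspection runs day 39 to 39 + 1 = day 40.
The earliest everything can be done is day 40, which is after the deadline of 34, so it is not possible.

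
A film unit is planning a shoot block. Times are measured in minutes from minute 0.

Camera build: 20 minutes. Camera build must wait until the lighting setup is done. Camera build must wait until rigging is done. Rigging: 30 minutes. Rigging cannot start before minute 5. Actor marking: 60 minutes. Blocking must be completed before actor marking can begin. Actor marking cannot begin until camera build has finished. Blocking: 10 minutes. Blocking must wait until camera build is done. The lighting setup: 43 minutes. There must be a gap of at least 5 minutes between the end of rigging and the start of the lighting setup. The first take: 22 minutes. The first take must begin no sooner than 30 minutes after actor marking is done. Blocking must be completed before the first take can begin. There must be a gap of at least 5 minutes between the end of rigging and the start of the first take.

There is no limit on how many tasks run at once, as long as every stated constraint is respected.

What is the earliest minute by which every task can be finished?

225

Rigging waits on its own release at minute 5, so it starts at minute 5 and finishes at 5 + 30 = minute 35.
After rigging (finishes minute 35, plus 5-minute gap → minute 40), the lighting setup can start at minute 40 and finishes at minute 83.
For camera build: the lighting setup (finishes minute 83); rigging (finishes minute 35). Taking the maximum gives a start of minute 83, and it finishes at 83 + 20 = minute 103.
After camera build (finishes minute 103), blocking can start at minute 103 and finishes at minute 113.
For actor marking: blocking (finishes minute 113); camera build (finishes minute 103). Taking the maximum gives a start of minute 113, and it finishes at 113 + 60 = minute 173.
For the first take: actor marking (finishes minute 173, plus 30-minute gap → minute 203); blocking (finishes minute 113); rigging (finishes minute 35, plus 5-minute gap → minute 40). Taking the maximum gives a start of minute 203, and it finishes at 203 + 22 = minute 225.
All tasks are finished once the last one completes. Finish times: Rigging at 35, The lighting setup at 83, Camera build at 103, Blocking at 113, Actor marking at 173, The first take at 225. The latest is minute 225.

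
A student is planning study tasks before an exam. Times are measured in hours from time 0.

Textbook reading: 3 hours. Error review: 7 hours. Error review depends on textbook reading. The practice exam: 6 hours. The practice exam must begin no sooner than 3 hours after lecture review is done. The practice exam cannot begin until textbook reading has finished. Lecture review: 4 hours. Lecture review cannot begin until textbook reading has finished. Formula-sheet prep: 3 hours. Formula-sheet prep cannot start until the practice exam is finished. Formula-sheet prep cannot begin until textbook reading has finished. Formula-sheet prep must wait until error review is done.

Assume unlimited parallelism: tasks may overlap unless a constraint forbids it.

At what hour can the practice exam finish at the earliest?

Nothing blocks textbook reading, so it runs from hour 0 to hour 3.
After textbook reading (finishes hour 3), lecture review can start at hour 3 and finishes at hour 7.
The practice exam cannot start until lecture review (finishes hour 7, plus 3-hour gap → hour 10); textbook reading (finishes hour 3). The controlling bound is hour 10, so the practice exam finishes at 10 + 6 = hour 16.

16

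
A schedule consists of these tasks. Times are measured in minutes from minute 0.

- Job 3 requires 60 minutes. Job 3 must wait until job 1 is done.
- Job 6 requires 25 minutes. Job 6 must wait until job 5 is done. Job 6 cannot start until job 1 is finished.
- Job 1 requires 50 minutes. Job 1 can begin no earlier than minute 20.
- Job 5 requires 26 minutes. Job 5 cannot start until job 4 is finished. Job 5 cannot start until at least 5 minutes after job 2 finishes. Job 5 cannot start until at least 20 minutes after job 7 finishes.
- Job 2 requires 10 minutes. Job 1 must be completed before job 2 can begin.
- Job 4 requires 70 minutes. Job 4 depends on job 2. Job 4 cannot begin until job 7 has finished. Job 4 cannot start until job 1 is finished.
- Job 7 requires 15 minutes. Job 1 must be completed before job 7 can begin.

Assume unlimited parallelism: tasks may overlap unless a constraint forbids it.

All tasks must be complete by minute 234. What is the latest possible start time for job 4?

To finish by minute 234, job 6 (duration 25) must start no later than minute 209.
Job 5 feeds into job 6 (must start by minute 209); so job 5 must finish by minute 209 and therefore start by minute 183.
Job 4 must finish before job 5 (must start by minute 183). With a 70-minute duration, job 4 must start by 183 − 70 = minute 113.

113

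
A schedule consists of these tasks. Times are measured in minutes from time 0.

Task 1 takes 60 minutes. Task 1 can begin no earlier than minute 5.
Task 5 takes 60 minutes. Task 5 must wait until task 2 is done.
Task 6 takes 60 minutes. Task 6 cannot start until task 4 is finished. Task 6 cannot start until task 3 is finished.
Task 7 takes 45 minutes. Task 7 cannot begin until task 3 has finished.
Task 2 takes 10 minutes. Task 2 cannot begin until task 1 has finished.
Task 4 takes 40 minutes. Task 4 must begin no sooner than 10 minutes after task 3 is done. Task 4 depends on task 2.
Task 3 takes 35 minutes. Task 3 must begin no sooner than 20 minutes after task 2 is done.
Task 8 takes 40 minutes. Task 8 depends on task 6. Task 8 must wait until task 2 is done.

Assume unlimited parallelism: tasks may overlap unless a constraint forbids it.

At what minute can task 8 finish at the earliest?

280

Task 1 waits on its own release at minute 5, so it starts at minute 5 and finishes at 5 + 60 = minute 65.
After task 1 (finishes minute 65), task 2 can start at minute 65 and finishes at minute 75.
After task 2 (finishes minute 75, plus 20-minute gap → minute 95), task 3 can start at minute 95 and finishes at minute 130.
Task 4 needs all of task 3 (finishes minute 130, plus 10-minute gap → minute 140); task 2 (finishes minute 75). That puts its earliest start at minute 140; it finishes at 140 + 40 = minute 180.
Task 6 needs all of task 4 (finishes minute 180); task 3 (finishes minute 130). That puts its earliest start at minute 180; it finishes at 180 + 60 = minute 240.
Task 8 needs all of task 6 (finishes minute 240); task 2 (finishes minute 75). That puts its earliest start at minute 240; it finishes at 240 + 40 = minute 280.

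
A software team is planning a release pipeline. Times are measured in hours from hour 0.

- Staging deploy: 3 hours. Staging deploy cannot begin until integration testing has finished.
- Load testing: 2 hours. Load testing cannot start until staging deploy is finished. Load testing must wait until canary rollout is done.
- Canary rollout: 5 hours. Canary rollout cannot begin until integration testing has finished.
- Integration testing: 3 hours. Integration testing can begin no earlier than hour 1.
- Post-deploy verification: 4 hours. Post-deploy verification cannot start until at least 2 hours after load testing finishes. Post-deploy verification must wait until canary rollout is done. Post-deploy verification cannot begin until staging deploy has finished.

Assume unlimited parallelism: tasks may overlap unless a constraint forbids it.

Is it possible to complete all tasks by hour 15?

Integration testing waits on its own release at hour 1, so it starts at hour 1 and finishes at 1 + 3 = hour 4.
After integration testing (finishes hour 4), canary rollout can start at hour 4 and finishes at hour 9.
Staging deploy cannot begin until integration testing (finishes hour 4). It runs from hour 4 to 4 + 3 = hour 7.
Load testing has to wait for staging deploy (finishes hour 7); canary rollout (finishes hour 9). The latest of these is hour 9, so load testing runs hour 9 to 9 + 2 = hour 11.
Post-deploy verification needs all of load testing (finishes hour 11, plus 2-hour gap → hour 13); canary rollout (finishes hour 9); staging deploy (finishes hour 7). That puts its earliest start at hour 13; it finishes at 13 + 4 = hour 17.
The earliest everything can be done is hour 17, which is after the deadline of 15, so it is not possible.

No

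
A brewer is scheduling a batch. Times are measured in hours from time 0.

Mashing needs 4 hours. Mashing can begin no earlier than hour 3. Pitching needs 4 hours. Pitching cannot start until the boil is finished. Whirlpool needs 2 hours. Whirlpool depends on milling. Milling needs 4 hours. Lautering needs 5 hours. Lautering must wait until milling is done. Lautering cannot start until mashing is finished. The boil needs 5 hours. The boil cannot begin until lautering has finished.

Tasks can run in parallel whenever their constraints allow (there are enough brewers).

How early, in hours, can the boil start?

Mashing cannot begin until its own release at hour 3. It runs from hour 3 to 3 + 4 = hour 7.
Nothing blocks milling, so it runs from hour 0 to hour 4.
Lautering needs all of milling (finishes hour 4); mashing (finishes hour 7). That puts its earliest start at hour 7; it finishes at 7 + 5 = hour 12.
The boil waits on lautering (finishes hour 12), so the earliest it can start is hour 12.

12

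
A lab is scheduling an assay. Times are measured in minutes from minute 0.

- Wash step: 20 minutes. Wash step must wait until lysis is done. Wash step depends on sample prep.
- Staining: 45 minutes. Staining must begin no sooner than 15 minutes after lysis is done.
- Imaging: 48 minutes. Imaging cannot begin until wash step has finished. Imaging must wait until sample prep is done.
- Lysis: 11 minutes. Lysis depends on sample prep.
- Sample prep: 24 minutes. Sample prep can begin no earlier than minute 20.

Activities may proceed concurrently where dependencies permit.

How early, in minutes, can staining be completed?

115

Sample prep cannot begin until its own release at minute 20. It runs from minute 20 to 20 + 24 = minute 44.
Lysis waits on sample prep (finishes minute 44), so it starts at minute 44 and finishes at 44 + 11 = minute 55.
After lysis (finishes minute 55, plus 15-minute gap → minute 70), staining can start at minute 70 and finishes at minute 115.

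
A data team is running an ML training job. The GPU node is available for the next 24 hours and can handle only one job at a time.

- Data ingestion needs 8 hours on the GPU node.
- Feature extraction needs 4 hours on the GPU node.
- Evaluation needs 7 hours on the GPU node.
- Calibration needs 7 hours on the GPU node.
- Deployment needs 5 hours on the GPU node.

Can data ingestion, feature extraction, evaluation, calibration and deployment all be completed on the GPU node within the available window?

No

Running back to back, the jobs need 8 + 4 + 7 + 7 + 5 = 31 hours on the GPU node.
Since 31 > 24, they cannot all fit.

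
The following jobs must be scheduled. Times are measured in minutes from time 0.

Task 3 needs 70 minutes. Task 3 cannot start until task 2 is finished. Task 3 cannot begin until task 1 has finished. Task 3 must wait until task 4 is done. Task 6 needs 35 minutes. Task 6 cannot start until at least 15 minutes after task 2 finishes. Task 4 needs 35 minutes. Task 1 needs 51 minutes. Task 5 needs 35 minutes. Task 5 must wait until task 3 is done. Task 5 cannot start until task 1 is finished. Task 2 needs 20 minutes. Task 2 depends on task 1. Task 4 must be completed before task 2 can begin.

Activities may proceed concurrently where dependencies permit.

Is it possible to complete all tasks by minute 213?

Nothing blocks task 4, so it runs from minute 0 to minute 35.
Nothing blocks task 1, so it runs from minute 0 to minute 51.
Task 2 has to wait for task 1 (finishes minute 51); task 4 (finishes minute 35). The latest of these is minute 51, so task 2 runs minute 51 to 51 + 20 = minute 71.
Task 6 cannot begin until task 2 (finishes minute 71, plus 15-minute gap → minute 86). It runs from minute 86 to 86 + 35 = minute 121.
Task 3 needs all of task 2 (finishes minute 71); task 1 (finishes minute 51); task 4 (finishes minute 35). That puts its earliest start at minute 71; it finishes at 71 + 70 = minute 141.
Task 5 cannot start until task 3 (finishes minute 141); task 1 (finishes minute 51). The controlling bound is minute 141, so task 5 finishes at 141 + 35 = minute 176.
Every task is finished by minute 176, which is no later than the deadline of 213, so the schedule is feasible.

Yes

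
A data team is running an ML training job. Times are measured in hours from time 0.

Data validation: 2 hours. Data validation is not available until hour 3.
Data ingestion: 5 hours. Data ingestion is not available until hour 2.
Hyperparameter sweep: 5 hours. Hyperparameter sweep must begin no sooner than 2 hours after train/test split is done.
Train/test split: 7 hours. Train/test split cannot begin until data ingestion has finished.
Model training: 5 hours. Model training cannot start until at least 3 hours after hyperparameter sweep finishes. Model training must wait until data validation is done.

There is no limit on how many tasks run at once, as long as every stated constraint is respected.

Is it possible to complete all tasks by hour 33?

Data validation cannot begin until its own release at hour 3. It runs from hour 3 to 3 + 2 = hour 5.
Data ingestion cannot begin until its own release at hour 2. It runs from hour 2 to 2 + 5 = hour 7.
After data ingestion (finishes hour 7), train/test split can start at hour 7 and finishes at hour 14.
After train/test split (finishes hour 14, plus 2-hour gap → hour 16), hyperparameter sweep can start at hour 16 and finishes at hour 21.
Model training cannot start until hyperparameter sweep (finishes hour 21, plus 3-hour gap → hour 24); data validation (finishes hour 5). The controlling bound is hour 24, so model training finishes at 24 + 5 = hour 29.
Every task is finished by hour 29, which is no later than the deadline of 33, so the schedule is feasible.

Yes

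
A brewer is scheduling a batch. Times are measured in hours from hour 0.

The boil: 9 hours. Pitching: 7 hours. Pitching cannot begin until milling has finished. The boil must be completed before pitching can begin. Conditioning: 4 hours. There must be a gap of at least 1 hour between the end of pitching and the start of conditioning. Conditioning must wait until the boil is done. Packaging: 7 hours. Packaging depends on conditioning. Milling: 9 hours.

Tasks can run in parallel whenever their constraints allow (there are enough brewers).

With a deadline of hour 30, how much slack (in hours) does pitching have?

2

The boil has no prerequisites, so it starts at hour 0 and finishes at hour 9.
Milling has no prerequisites, so it starts at hour 0 and finishes at hour 9.
Pitching needs all of milling (finishes hour 9); the boil (finishes hour 9). That puts its earliest start at hour 9; it finishes at 9 + 7 = hour 16.

Working backward from the deadline:
Packaging must finish by hour 30; it takes 7 hours, so it must start by 30 − 7 = hour 23.
Since packaging (must start by hour 23) depends on it, conditioning must finish by hour 23. Backing off its 4-hour duration gives a latest start of hour 19.
Since conditioning (must start by hour 19, minus 1-hour gap → hour 18) depends on it, pitching must finish by hour 18. Backing off its 7-hour duration gives a latest start of hour 11.
So pitching can start as early as hour 9 and as late as hour 11, giving 11 − 9 = 2 hours of slack.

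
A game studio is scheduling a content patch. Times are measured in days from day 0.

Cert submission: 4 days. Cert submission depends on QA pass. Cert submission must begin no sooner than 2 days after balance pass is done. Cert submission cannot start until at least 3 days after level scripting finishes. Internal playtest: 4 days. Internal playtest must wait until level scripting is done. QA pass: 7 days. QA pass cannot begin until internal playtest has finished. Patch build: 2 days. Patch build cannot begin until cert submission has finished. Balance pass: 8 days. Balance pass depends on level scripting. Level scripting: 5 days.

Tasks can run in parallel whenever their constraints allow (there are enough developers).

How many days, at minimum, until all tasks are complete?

22

Nothing blocks level scripting, so it runs from day 0 to day 5.
Balance pass waits on level scripting (finishes day 5), so it starts at day 5 and finishes at 5 + 8 = day 13.
After level scripting (finishes day 5), internal playtest can start at day 5 and finishes at day 9.
After internal playtest (finishes day 9), QA pass can start at day 9 and finishes at day 16.
Cert submission needs all of QA pass (finishes day 16); balance pass (finishes day 13, plus 2-day gap → day 15); level scripting (finishes day 5, plus 3-day gap → day 8). That puts its earliest start at day 16; it finishes at 16 + 4 = day 20.
Patch build waits on cert submission (finishes day 20), so it starts at day 20 and finishes at 20 + 2 = day 22.
All tasks are finished once the last one completes. Finish times: Level scripting at 5, Internal playtest at 9, Balance pass at 13, QA pass at 16, Cert submission at 20, Patch build at 22. The latest is day 22.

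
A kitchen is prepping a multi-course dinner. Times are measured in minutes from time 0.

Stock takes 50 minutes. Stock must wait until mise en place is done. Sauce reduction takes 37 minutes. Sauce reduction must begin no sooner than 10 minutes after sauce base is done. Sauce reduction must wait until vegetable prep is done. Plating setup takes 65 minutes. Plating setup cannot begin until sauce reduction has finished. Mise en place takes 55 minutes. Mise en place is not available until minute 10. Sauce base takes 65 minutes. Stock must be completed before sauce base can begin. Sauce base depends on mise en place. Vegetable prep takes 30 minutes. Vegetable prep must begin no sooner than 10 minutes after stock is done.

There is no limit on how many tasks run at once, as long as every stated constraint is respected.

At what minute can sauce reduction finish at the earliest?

227

Mise en place cannot begin until its own release at minute 10. It runs from minute 10 to 10 + 55 = minute 65.
After mise en place (finishes minute 65), stock can start at minute 65 and finishes at minute 115.
After stock (finishes minute 115, plus 10-minute gap → minute 125), vegetable prep can start at minute 125 and finishes at minute 155.
Sauce base needs all of stock (finishes minute 115); mise en place (finishes minute 65). That puts its earliest start at minute 115; it finishes at 115 + 65 = minute 180.
Sauce reduction has to wait for sauce base (finishes minute 180, plus 10-minute gap → minute 190); vegetable prep (finishes minute 155). The latest of these is minute 190, so sauce reduction runs minute 190 to 190 + 37 = minute 227.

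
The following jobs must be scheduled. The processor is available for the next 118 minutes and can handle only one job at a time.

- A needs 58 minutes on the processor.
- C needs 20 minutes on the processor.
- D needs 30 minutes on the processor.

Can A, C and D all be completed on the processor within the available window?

Yes

Running back to back, the jobs need 58 + 20 + 30 = 108 minutes on the processor.
Since 108 ≤ 118, they fit within the window.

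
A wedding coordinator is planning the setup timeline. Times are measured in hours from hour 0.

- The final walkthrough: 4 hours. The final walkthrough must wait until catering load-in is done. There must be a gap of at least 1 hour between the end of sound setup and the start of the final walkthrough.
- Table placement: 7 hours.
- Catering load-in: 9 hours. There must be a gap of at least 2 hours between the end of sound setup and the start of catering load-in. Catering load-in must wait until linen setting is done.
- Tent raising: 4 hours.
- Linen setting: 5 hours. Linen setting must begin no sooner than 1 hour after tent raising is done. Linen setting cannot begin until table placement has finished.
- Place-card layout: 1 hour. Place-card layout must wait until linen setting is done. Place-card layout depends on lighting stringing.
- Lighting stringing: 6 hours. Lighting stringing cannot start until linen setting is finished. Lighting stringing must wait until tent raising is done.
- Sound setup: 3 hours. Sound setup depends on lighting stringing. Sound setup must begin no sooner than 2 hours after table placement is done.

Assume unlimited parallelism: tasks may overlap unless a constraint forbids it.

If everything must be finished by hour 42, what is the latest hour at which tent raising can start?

The final walkthrough must finish by hour 42; it takes 4 hours, so it must start by 42 − 4 = hour 38.
Catering load-in has to be done before the final walkthrough (must start by hour 38). That means finishing by hour 38, i.e. starting by 38 − 9 = hour 29.
Sound setup feeds catering load-in (must start by hour 29, minus 2-hour gap → hour 27); the final walkthrough (must start by hour 38, minus 1-hour gap → hour 37). Taking the minimum, sound setup must finish by hour 27 and start by 27 − 3 = hour 24.
Place-card layout has no dependents, so it just needs to finish by hour 42. Starting by 42 − 1 = hour 41 achieves that.
For lighting stringing: sound setup (must start by hour 24); place-card layout (must start by hour 41). The most restrictive is hour 24; with a 6-hour duration, lighting stringing must start by hour 18.
Linen setting must finish in time for lighting stringing (must start by hour 18); catering load-in (must start by hour 29); place-card layout (must start by hour 41). The tightest is hour 18, so linen setting must start by 18 − 5 = hour 13.
For tent raising: linen setting (must start by hour 13, minus 1-hour gap → hour 12); lighting stringing (must start by hour 18). The most restrictive is hour 12; with a 4-hour duration, tent raising must start by hour 8.

8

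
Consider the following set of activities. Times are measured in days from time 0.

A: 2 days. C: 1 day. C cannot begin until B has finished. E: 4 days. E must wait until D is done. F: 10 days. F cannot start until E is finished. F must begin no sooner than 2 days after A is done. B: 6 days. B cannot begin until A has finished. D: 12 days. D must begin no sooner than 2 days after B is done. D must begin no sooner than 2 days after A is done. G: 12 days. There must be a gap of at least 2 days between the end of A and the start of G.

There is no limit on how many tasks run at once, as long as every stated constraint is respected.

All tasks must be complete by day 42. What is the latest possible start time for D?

16

F has no dependents, so it just needs to finish by day 42. Starting by 42 − 10 = day 32 achieves that.
E must finish before F (must start by day 32). With a 4-day duration, E must start by 32 − 4 = day 28.
D must finish before E (must start by day 28). With a 12-day duration, D must start by 28 − 12 = day 16.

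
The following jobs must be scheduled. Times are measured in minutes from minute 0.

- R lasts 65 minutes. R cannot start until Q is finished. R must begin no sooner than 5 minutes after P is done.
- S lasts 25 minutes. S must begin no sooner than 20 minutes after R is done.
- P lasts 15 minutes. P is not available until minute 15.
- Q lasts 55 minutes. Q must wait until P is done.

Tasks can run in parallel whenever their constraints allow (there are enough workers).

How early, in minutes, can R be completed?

P waits on its own release at minute 15, so it starts at minute 15 and finishes at 15 + 15 = minute 30.
After P (finishes minute 30), Q can start at minute 30 and finishes at minute 85.
R cannot start until Q (finishes minute 85); P (finishes minute 30, plus 5-minute gap → minute 35). The controlling bound is minute 85, so R finishes at 85 + 65 = minute 150.

150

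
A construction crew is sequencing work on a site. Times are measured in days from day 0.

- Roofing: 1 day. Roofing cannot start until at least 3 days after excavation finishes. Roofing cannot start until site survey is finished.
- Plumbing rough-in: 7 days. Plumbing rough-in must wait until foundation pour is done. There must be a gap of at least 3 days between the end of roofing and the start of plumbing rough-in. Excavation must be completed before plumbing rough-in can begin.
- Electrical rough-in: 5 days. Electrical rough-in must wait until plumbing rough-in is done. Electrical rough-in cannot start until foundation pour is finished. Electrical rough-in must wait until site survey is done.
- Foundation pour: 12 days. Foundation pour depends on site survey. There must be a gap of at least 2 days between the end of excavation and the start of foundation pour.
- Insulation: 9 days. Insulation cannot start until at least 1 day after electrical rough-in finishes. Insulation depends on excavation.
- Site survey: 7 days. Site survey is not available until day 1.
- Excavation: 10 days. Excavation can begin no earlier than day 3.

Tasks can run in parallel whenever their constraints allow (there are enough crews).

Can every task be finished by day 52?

Excavation cannot begin until its own release at day 3. It runs from day 3 to 3 + 10 = day 13.
Site survey waits on its own release at day 1, so it starts at day 1 and finishes at 1 + 7 = day 8.
Roofing has to wait for excavation (finishes day 13, plus 3-day gap → day 16); site survey (finishes day 8). The latest of these is day 16, so roofing runs day 16 to 16 + 1 = day 17.
Foundation pour cannot start until site survey (finishes day 8); excavation (finishes day 13, plus 2-day gap → day 15). The controlling bound is day 15, so foundation pour finishes at 15 + 12 = day 27.
Plumbing rough-in needs all of foundation pour (finishes day 27); roofing (finishes day 17, plus 3-day gap → day 20); excavation (finishes day 13). That puts its earliest start at day 27; it finishes at 27 + 7 = day 34.
Electrical rough-in needs all of plumbing rough-in (finishes day 34); foundation pour (finishes day 27); site survey (finishes day 8). That puts its earliest start at day 34; it finishes at 34 + 5 = day 39.
For insulation: electrical rough-in (finishes day 39, plus 1-day gap → day 40); excavation (finishes day 13). Taking the maximum gives a start of day 40, and it finishes at 40 + 9 = day 49.
Every task is finished by day 49, which is no later than the deadline of 52, so the schedule is feasible.

Yes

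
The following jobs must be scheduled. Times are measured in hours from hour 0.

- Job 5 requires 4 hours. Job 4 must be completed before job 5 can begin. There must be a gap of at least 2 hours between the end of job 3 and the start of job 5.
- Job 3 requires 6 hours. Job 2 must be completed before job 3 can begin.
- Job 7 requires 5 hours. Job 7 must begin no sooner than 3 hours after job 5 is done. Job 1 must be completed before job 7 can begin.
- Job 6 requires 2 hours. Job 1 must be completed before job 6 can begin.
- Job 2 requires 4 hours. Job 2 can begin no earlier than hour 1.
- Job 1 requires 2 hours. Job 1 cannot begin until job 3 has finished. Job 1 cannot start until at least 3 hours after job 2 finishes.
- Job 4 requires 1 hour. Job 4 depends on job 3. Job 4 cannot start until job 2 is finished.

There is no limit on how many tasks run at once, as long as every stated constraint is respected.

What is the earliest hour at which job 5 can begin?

Job 2 cannot begin until its own release at hour 1. It runs from hour 1 to 1 + 4 = hour 5.
Job 3 waits on job 2 (finishes hour 5), so it starts at hour 5 and finishes at 5 + 6 = hour 11.
Job 4 cannot start until job 3 (finishes hour 11); job 2 (finishes hour 5). The controlling bound is hour 11, so job 4 finishes at 11 + 1 = hour 12.
Job 5 waits on job 4 (finishes hour 12); job 3 (finishes hour 11, plus 2-hour gap → hour 13). The latest of these is hour 13, which is the earliest job 5 can start.

13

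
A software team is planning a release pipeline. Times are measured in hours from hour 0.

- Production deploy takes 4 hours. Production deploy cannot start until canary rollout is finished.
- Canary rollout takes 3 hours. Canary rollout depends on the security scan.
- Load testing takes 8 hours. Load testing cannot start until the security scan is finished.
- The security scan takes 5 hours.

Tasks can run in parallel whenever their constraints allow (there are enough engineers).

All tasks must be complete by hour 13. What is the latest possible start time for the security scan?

0

To finish by hour 13, production deploy (duration 4) must start no later than hour 9.
Canary rollout feeds into production deploy (must start by hour 9); so canary rollout must finish by hour 9 and therefore start by hour 6.
Load testing has no dependents, so it just needs to finish by hour 13. Starting by 13 − 8 = hour 5 achieves that.
The security scan must finish in time for canary rollout (must start by hour 6); load testing (must start by hour 5). The tightest is hour 5, so the security scan must start by 5 − 5 = hour 0.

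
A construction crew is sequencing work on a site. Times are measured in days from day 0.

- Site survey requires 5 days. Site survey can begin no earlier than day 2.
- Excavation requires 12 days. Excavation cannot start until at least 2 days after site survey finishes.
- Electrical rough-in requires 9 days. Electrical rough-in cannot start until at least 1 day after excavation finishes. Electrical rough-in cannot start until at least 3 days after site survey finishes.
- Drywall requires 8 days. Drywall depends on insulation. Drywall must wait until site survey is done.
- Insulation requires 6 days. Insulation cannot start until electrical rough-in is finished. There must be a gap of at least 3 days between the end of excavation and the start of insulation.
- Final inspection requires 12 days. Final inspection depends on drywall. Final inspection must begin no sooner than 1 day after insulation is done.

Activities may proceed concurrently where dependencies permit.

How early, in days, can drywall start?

37

Site survey cannot begin until its own release at day 2. It runs from day 2 to 2 + 5 = day 7.
Excavation waits on site survey (finishes day 7, plus 2-day gap → day 9), so it starts at day 9 and finishes at 9 + 12 = day 21.
Electrical rough-in needs all of excavation (finishes day 21, plus 1-day gap → day 22); site survey (finishes day 7, plus 3-day gap → day 10). That puts its earliest start at day 22; it finishes at 22 + 9 = day 31.
Insulation has to wait for electrical rough-in (finishes day 31); excavation (finishes day 21, plus 3-day gap → day 24). The latest of these is day 31, so insulation runs day 31 to 31 + 6 = day 37.
Drywall waits on insulation (finishes day 37); site survey (finishes day 7). The latest of these is day 37, which is the earliest drywall can start.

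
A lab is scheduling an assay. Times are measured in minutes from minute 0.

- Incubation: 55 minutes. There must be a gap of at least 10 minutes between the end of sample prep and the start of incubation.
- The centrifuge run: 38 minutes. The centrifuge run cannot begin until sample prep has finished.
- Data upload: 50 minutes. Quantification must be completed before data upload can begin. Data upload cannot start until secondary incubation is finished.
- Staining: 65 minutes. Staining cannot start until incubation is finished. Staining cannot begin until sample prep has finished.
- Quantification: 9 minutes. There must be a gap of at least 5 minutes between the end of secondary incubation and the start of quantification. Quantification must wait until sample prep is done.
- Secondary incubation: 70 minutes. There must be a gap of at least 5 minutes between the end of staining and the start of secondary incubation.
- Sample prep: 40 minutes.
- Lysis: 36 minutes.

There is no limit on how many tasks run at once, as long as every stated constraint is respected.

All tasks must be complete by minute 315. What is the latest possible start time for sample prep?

6

Data upload must finish by minute 315; it takes 50 minutes, so it must start by 315 − 50 = minute 265.
Since data upload (must start by minute 265) depends on it, quantification must finish by minute 265. Backing off its 9-minute duration gives a latest start of minute 256.
For secondary incubation: quantification (must start by minute 256, minus 5-minute gap → minute 251); data upload (must start by minute 265). The most restrictive is minute 251; with a 70-minute duration, secondary incubation must start by minute 181.
Since secondary incubation (must start by minute 181, minus 5-minute gap → minute 176) depends on it, staining must finish by minute 176. Backing off its 65-minute duration gives a latest start of minute 111.
Incubation must finish before staining (must start by minute 111). With a 55-minute duration, incubation must start by 111 − 55 = minute 56.
The centrifuge run has no dependents, so it just needs to finish by minute 315. Starting by 315 − 38 = minute 277 achieves that.
Sample prep must finish in time for incubation (must start by minute 56, minus 10-minute gap → minute 46); the centrifuge run (must start by minute 277); staining (must start by minute 111); quantification (must start by minute 256). The tightest is minute 46, so sample prep must start by 46 − 40 = minute 6.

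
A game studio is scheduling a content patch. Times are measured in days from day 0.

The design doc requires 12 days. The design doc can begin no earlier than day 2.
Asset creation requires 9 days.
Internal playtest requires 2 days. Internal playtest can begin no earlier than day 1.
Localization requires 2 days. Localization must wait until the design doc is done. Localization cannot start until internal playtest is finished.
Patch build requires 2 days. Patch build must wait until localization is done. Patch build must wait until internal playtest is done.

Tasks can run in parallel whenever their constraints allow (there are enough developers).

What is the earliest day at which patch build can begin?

16

Internal playtest waits on its own release at day 1, so it starts at day 1 and finishes at 1 + 2 = day 3.
The design doc waits on its own release at day 2, so it starts at day 2 and finishes at 2 + 12 = day 14.
For localization: the design doc (finishes day 14); internal playtest (finishes day 3). Taking the maximum gives a start of day 14, and it finishes at 14 + 2 = day 16.
Patch build waits on localization (finishes day 16); internal playtest (finishes day 3). The latest of these is day 16, which is the earliest patch build can start.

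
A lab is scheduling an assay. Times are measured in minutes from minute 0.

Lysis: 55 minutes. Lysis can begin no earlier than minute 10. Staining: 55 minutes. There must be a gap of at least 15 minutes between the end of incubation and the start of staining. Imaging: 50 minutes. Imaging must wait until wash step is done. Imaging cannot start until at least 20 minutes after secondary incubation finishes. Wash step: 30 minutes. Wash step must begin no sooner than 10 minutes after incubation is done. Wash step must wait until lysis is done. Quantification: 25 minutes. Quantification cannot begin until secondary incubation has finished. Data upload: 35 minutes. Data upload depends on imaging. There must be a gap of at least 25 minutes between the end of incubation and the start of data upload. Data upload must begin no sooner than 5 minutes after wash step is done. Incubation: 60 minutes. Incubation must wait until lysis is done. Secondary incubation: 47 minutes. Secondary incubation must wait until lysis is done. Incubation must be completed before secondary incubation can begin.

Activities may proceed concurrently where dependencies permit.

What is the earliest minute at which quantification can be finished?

197

After its own release at minute 10, lysis can start at minute 10 and finishes at minute 65.
Incubation cannot begin until lysis (finishes minute 65). It runs from minute 65 to 65 + 60 = minute 125.
Secondary incubation cannot start until lysis (finishes minute 65); incubation (finishes minute 125). The controlling bound is minute 125, so secondary incubation finishes at 125 + 47 = minute 172.
Quantification cannot begin until secondary incubation (finishes minute 172). It runs from minute 172 to 172 + 25 = minute 197.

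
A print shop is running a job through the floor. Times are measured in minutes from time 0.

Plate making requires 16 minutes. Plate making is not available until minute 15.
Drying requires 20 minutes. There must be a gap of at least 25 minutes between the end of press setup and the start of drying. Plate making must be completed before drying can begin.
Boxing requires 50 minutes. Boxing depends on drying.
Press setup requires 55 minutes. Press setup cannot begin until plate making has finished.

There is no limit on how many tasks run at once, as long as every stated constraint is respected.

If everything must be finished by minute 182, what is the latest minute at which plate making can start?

Nothing follows boxing; the deadline of minute 182 is its only limit. It must start by 182 − 50 = minute 132.
Drying must finish before boxing (must start by minute 132). With a 20-minute duration, drying must start by 132 − 20 = minute 112.
Press setup feeds into drying (must start by minute 112, minus 25-minute gap → minute 87); so press setup must finish by minute 87 and therefore start by minute 32.
Plate making has several dependents: press setup (must start by minute 32); drying (must start by minute 112). The earliest of those limits is minute 32, so plate making must start by 32 − 16 = minute 16.

16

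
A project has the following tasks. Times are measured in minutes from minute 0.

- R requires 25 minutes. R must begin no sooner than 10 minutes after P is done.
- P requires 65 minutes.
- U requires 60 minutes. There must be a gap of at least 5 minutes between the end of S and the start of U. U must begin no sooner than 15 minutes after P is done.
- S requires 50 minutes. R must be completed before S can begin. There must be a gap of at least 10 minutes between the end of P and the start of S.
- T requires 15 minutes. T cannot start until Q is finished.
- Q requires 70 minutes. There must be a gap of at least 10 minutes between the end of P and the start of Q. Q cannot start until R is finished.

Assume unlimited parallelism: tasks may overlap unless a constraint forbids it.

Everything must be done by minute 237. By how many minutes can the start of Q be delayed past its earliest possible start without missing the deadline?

52

P has no prerequisites, so it starts at minute 0 and finishes at minute 65.
R cannot begin until P (finishes minute 65, plus 10-minute gap → minute 75). It runs from minute 75 to 75 + 25 = minute 100.
Q cannot start until P (finishes minute 65, plus 10-minute gap → minute 75); R (finishes minute 100). The controlling bound is minute 100, so Q finishes at 100 + 70 = minute 170.

Working backward from the deadline:
To finish by minute 237, T (duration 15) must start no later than minute 222.
Q must finish before T (must start by minute 222). With a 70-minute duration, Q must start by 222 − 70 = minute 152.
So Q can start as early as minute 100 and as late as minute 152, giving 152 − 100 = 52 minutes of slack.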